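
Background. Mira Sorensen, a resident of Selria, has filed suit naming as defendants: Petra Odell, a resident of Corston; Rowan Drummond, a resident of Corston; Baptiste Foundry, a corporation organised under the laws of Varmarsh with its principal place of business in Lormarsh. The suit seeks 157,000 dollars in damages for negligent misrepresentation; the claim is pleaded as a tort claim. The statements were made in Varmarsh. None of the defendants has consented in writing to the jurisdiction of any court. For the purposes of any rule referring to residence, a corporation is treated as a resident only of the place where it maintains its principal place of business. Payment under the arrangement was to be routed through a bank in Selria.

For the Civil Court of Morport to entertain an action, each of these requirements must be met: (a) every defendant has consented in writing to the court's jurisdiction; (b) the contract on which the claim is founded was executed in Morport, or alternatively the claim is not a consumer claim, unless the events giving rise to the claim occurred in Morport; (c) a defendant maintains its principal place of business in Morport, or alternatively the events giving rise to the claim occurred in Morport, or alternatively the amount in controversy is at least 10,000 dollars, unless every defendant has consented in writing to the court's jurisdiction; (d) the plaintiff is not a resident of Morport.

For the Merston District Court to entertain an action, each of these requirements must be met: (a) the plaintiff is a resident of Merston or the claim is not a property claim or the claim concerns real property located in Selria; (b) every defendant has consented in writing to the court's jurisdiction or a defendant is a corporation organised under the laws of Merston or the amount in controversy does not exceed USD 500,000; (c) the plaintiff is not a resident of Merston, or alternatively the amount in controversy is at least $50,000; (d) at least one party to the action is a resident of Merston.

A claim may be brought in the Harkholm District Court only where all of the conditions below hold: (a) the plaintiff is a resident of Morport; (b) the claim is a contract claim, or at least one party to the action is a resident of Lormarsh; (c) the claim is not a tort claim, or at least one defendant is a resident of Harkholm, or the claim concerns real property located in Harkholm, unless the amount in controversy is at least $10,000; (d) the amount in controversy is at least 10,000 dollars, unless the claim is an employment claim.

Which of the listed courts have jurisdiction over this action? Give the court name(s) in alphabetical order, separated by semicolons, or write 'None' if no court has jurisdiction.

The Civil Court of Morport:
  (a) No such written consent has been filed. Condition not met.
  (b) The claim is a tort claim, not a consumer claim, so this disjunct is met. Met.
  (c) The amount in controversy is USD 157,000, which meets the 10,000 dollars floor — that alternative is enough. Met.
  (d) The plaintiff resides in Selria, which is not Morport. Satisfied.
  → The court lacks jurisdiction.
The Merston District Court:
  (a) The claim is a tort claim, not a property claim, which satisfies one of the alternatives. Satisfied.
  (b) The amount in controversy is $157,000, within the 500,000 dollars ceiling, so one alternative holds. Satisfied.
  (c) The plaintiff resides in Selria, which is not Merston, so this disjunct is met. Condition met.
  (d) No party resides in Merston. Not met.
  → At least one condition fails; no jurisdiction.
The Harkholm District Court:
  (a) The plaintiff resides in Selria, not Morport. Not met.
  (b) Baptiste Foundry resides in Lormarsh — that alternative is enough. Satisfied.
  (c) The claim is a tort claim; no defendant resides in Harkholm (they reside in Corston, Corston, Lormarsh); the claim does not concern real property — no alternative holds. However, the amount in controversy is USD 157,000, which meets the $10,000 floor, so the 'unless' proviso supplies this condition. Satisfied.
  (d) The amount in controversy is $157,000, which meets the USD 10,000 floor. Satisfied.
  → At least one condition fails; no jurisdiction.

None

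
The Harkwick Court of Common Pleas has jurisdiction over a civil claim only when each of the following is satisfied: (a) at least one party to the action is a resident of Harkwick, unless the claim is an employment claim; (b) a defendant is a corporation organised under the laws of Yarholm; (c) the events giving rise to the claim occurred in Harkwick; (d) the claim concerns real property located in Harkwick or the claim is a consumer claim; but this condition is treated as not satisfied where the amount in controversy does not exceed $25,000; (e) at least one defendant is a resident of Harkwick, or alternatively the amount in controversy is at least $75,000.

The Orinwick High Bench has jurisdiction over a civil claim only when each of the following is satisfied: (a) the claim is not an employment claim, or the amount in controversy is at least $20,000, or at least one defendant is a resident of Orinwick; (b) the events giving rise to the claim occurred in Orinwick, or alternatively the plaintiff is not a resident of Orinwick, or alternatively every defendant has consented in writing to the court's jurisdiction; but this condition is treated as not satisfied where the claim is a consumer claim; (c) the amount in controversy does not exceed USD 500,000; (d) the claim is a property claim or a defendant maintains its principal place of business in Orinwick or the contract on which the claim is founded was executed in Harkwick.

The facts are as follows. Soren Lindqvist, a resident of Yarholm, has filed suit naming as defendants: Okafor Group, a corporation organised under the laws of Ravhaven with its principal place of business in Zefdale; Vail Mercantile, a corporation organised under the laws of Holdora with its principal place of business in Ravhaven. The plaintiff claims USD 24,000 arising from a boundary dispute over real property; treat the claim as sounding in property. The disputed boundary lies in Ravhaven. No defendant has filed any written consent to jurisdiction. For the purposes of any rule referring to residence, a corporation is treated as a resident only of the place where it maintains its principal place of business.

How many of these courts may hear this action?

1

The Harkwick Court of Common Pleas:
  (a) No party resides in Harkwick. Nor does the 'unless' clause help: the claim is a property claim, not an employment claim. Not met.
  (b) The corporate defendant(s) are organised in Holdora, Ravhaven, not Yarholm. Condition not met.
  (c) The operative events occurred in Ravhaven, not Harkwick. Fails.
  (d) The property lies in Ravhaven, not Harkwick; the claim is a property claim, not a consumer claim — no alternative holds. Not met.
  (e) No defendant resides in Harkwick (they reside in Zefdale, Ravhaven); the amount in controversy is 24,000 dollars, below the USD 75,000 floor — none of the alternatives is met. Not satisfied.
  → No jurisdiction.
The Orinwick High Bench:
  (a) The claim is a property claim, not an employment claim, so this disjunct is met. Satisfied.
  (b) The plaintiff resides in Yarholm, which is not Orinwick, which satisfies one of the alternatives. The exception is not triggered, since the claim is a property claim, not a consumer claim. Met.
  (c) The amount in controversy is $24,000, within the 500,000 dollars ceiling. Met.
  (d) The claim is a property claim, so one alternative holds. Satisfied.
  → All conditions met; jurisdiction exists.
Courts with jurisdiction: the Orinwick High Bench — 1 in total.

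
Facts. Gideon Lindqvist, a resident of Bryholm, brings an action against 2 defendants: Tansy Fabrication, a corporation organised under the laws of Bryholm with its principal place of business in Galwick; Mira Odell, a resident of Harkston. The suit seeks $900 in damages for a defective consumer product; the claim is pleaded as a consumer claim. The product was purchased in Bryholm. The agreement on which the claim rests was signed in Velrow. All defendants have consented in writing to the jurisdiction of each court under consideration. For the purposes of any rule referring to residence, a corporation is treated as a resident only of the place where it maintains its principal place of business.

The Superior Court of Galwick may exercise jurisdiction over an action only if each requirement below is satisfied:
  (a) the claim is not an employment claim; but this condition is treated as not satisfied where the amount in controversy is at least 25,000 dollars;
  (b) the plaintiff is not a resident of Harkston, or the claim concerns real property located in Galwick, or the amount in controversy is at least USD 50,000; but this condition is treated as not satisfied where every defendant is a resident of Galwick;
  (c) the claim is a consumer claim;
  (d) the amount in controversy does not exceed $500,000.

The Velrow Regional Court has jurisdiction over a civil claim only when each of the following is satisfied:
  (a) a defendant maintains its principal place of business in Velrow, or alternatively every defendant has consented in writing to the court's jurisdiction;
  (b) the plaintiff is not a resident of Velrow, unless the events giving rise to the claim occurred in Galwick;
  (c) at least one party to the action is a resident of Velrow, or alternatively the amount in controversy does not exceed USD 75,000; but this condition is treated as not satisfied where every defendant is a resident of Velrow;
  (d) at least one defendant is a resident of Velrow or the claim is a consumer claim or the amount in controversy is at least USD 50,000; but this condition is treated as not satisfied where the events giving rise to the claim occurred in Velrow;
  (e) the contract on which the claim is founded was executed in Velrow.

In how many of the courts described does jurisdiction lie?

2

The Superior Court of Galwick:
  (a) The claim is a consumer claim, not an employment claim. And the carve-out is inapplicable — the amount in controversy is $900, below the USD 25,000 floor. Met.
  (b) The plaintiff resides in Bryholm, which is not Harkston, so one alternative holds. The exception is not triggered, since the defendants reside as follows — Tansy Fabrication in Galwick, Mira Odell in Harkston — not all in Galwick. Met.
  (c) The claim is a consumer claim. Satisfied.
  (d) The amount in controversy is USD 900, within the 500,000 dollars ceiling. Condition met.
  → Every requirement is satisfied — jurisdiction.
The Velrow Regional Court:
  (a) Every defendant has filed written consent, so this disjunct is met. Condition met.
  (b) The plaintiff resides in Bryholm, which is not Velrow. Satisfied.
  (c) The amount in controversy is $900, within the USD 75,000 ceiling, which satisfies one of the alternatives. The exception is not triggered, since the defendants reside as follows — Tansy Fabrication in Galwick, Mira Odell in Harkston — not all in Velrow. Condition met.
  (d) The claim is a consumer claim — that alternative is enough. The carve-out does not apply: the operative events occurred in Bryholm, not Velrow. Met.
  (e) The contract was executed in Velrow. Met.
  → Jurisdiction lies.
Courts with jurisdiction: the Superior Court of Galwick, the Velrow Regional Court — 2 in total.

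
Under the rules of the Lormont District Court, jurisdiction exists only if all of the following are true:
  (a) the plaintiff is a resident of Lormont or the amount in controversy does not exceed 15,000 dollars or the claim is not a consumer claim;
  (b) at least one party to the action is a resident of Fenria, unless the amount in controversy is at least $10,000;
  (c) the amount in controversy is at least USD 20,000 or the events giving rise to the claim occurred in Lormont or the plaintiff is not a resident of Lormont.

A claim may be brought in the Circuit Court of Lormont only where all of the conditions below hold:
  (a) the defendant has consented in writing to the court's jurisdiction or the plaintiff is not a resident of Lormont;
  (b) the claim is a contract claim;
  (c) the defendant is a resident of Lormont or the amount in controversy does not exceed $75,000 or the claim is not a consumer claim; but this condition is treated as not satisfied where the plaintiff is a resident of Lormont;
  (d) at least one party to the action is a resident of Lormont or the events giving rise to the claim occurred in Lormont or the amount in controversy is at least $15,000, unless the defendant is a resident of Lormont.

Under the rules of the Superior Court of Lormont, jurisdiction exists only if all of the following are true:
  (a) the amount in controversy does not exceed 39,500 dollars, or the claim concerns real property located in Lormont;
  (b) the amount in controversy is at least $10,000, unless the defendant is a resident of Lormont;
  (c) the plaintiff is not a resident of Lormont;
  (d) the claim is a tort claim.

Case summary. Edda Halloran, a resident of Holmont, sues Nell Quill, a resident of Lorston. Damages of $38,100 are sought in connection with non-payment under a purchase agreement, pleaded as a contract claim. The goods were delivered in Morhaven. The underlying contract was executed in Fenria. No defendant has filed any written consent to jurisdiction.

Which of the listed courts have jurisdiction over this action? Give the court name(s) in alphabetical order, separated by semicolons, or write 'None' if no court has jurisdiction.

the Circuit Court of Lormont; the Lormont District Court

The Lormont District Court:
  (a) The claim is a contract claim, not a consumer claim, which satisfies one of the alternatives. Met.
  (b) No party resides in Fenria. The proviso rescues it, though: the amount in controversy is $38,100, which meets the 10,000 dollars floor. Condition met.
  (c) The amount in controversy is USD 38,100, which meets the USD 20,000 floor, which satisfies one of the alternatives. Satisfied.
  → Jurisdiction lies.
The Circuit Court of Lormont:
  (a) The plaintiff resides in Holmont, which is not Lormont, which satisfies one of the alternatives. Met.
  (b) The claim is a contract claim. Satisfied.
  (c) The amount in controversy is $38,100, within the USD 75,000 ceiling — that alternative is enough. And the carve-out is inapplicable — the plaintiff resides in Holmont, not Lormont. Met.
  (d) The amount in controversy is 38,100 dollars, which meets the USD 15,000 floor, which satisfies one of the alternatives. Condition met.
  → Every requirement is satisfied — jurisdiction.
The Superior Court of Lormont:
  (a) The amount in controversy is USD 38,100, within the 39,500 dollars ceiling, which satisfies one of the alternatives. Satisfied.
  (b) The amount in controversy is 38,100 dollars, which meets the USD 10,000 floor. Satisfied.
  (c) The plaintiff resides in Holmont, which is not Lormont. Met.
  (d) The claim is a contract claim, not a tort claim. Condition not met.
  → Not every requirement is met — no jurisdiction.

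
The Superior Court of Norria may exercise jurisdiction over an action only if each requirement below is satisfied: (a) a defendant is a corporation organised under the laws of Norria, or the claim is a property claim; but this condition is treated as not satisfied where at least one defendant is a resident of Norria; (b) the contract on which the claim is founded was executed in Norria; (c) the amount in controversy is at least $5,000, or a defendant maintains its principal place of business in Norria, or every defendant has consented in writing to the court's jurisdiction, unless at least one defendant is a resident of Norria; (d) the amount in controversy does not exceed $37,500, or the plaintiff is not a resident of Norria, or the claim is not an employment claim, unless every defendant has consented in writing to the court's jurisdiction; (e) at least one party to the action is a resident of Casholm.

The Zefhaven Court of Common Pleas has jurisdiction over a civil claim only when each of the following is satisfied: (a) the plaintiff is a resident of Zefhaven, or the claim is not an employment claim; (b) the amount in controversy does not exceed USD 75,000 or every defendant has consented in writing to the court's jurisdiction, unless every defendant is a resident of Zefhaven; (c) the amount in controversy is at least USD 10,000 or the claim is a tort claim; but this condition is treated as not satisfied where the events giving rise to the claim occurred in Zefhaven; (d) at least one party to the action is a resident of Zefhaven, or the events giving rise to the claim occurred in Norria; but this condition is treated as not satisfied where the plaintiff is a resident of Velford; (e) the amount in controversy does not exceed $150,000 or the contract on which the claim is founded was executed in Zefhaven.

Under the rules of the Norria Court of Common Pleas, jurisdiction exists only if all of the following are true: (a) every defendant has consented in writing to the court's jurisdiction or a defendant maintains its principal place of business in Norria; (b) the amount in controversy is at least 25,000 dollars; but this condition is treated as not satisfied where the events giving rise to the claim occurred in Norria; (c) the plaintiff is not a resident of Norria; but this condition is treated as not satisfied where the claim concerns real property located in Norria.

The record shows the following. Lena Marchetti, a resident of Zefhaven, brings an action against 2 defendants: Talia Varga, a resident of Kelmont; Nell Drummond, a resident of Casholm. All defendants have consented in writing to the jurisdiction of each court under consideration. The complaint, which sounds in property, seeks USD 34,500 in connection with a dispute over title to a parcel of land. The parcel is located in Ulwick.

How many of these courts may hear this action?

2

The Superior Court of Norria:
  (a) The claim is a property claim, so this disjunct is met. The carve-out does not apply: no defendant resides in Norria (they reside in Kelmont, Casholm). Satisfied.
  (b) No contract (and hence no place of execution) is alleged. Fails.
  (c) The amount in controversy is USD 34,500, which meets the $5,000 floor — that alternative is enough. Condition met.
  (d) The amount in controversy is 34,500 dollars, within the USD 37,500 ceiling, which satisfies one of the alternatives. Met.
  (e) Nell Drummond resides in Casholm. Met.
  → At least one condition fails; no jurisdiction.
The Zefhaven Court of Common Pleas:
  (a) The plaintiff resides in Zefhaven, so this disjunct is met. Satisfied.
  (b) The amount in controversy is $34,500, within the USD 75,000 ceiling, so this disjunct is met. Met.
  (c) The amount in controversy is USD 34,500, which meets the $10,000 floor, so this disjunct is met. And the carve-out is inapplicable — the operative events occurred in Ulwick, not Zefhaven. Met.
  (d) Lena Marchetti resides in Zefhaven, which satisfies one of the alternatives. And the carve-out is inapplicable — the plaintiff resides in Zefhaven, not Velford. Satisfied.
  (e) The amount in controversy is USD 34,500, within the 150,000 dollars ceiling, so one alternative holds. Satisfied.
  → All conditions met; jurisdiction exists.
The Norria Court of Common Pleas:
  (a) Every defendant has filed written consent, so one alternative holds. Satisfied.
  (b) The amount in controversy is 34,500 dollars, which meets the $25,000 floor. The exception is not triggered, since the operative events occurred in Ulwick, not Norria. Satisfied.
  (c) The plaintiff resides in Zefhaven, which is not Norria. The carve-out does not apply: the property lies in Ulwick, not Norria. Met.
  → The court has jurisdiction.
Courts with jurisdiction: the Zefhaven Court of Common Pleas, the Norria Court of Common Pleas — 2 in total.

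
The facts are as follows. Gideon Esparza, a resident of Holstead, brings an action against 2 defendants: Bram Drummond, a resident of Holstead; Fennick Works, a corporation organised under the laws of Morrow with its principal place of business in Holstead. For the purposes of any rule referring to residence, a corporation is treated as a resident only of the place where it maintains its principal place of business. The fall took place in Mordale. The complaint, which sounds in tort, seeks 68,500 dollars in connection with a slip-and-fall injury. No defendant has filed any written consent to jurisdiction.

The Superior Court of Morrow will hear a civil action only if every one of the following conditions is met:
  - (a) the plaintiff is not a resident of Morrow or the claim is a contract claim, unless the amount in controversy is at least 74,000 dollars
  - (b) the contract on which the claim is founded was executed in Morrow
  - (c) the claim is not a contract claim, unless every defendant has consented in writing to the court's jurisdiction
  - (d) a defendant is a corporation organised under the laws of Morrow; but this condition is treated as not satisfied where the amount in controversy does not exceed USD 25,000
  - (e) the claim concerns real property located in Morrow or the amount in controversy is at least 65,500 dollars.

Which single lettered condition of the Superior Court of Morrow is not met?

(b)

The Superior Court of Morrow:
  (a) The plaintiff resides in Holstead, which is not Morrow, so one alternative holds. Met.
  (b) No contract (and hence no place of execution) is alleged. Not met.
  (c) The claim is a tort claim, not a contract claim. Met.
  (d) Fennick Works is organised under the laws of Morrow. The carve-out does not apply: the amount in controversy is 68,500 dollars, above the $25,000 ceiling. Condition met.
  (e) The amount in controversy is 68,500 dollars, which meets the USD 65,500 floor, which satisfies one of the alternatives. Condition met.
Only condition (b) fails.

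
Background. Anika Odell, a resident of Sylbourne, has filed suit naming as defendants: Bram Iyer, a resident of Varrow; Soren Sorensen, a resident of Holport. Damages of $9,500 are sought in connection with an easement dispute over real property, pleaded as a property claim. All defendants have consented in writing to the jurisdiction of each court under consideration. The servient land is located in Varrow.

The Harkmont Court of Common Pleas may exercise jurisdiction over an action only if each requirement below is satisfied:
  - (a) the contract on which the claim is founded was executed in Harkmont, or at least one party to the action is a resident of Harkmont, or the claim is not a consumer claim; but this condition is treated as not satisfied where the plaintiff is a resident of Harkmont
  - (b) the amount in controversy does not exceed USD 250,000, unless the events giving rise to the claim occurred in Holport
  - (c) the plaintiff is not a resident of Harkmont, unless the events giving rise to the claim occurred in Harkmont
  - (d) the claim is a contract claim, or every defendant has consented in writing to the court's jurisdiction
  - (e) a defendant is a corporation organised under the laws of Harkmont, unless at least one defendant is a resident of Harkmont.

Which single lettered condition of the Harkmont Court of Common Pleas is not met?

(e)

The Harkmont Court of Common Pleas:
  (a) The claim is a property claim, not a consumer claim, which satisfies one of the alternatives. The exception is not triggered, since the plaintiff resides in Sylbourne, not Harkmont. Met.
  (b) The amount in controversy is $9,500, within the $250,000 ceiling. Condition met.
  (c) The plaintiff resides in Sylbourne, which is not Harkmont. Satisfied.
  (d) Every defendant has filed written consent, so one alternative holds. Condition met.
  (e) No defendant is a corporation. The proviso offers no rescue either, since no defendant resides in Harkmont (they reside in Varrow, Holport). Not met.
Only condition (e) fails.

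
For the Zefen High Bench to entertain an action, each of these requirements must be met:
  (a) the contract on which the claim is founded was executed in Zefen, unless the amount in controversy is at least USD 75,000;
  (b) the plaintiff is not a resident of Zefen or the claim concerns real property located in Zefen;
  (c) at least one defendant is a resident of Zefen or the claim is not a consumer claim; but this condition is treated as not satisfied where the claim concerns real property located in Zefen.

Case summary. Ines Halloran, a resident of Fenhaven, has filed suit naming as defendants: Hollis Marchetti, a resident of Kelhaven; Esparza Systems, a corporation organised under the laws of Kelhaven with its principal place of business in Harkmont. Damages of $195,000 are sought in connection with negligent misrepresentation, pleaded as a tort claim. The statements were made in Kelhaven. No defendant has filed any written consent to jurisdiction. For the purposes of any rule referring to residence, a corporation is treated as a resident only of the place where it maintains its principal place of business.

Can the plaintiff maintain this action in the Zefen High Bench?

Yes

The Zefen High Bench:
  (a) No contract (and hence no place of execution) is alleged. However, the amount in controversy is USD 195,000, which meets the $75,000 floor, so the 'unless' proviso supplies this condition. Met.
  (b) The plaintiff resides in Fenhaven, which is not Zefen — that alternative is enough. Condition met.
  (c) The claim is a tort claim, not a consumer claim, which satisfies one of the alternatives. And the carve-out is inapplicable — the claim does not concern real property. Condition met.
  → The court has jurisdiction.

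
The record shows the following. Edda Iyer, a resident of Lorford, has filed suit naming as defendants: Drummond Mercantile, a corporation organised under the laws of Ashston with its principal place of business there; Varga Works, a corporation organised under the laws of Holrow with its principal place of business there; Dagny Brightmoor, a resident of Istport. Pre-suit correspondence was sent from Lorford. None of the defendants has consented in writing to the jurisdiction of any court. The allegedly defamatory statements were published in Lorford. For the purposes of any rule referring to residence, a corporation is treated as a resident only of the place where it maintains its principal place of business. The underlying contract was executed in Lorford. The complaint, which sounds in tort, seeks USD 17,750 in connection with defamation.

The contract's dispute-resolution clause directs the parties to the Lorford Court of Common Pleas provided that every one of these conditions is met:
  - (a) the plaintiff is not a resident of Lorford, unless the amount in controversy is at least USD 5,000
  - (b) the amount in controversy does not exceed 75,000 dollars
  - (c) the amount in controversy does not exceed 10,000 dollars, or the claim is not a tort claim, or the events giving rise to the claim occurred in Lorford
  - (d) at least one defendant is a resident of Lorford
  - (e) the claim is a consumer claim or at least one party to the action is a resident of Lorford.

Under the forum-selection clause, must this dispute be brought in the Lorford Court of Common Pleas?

No

The Lorford Court of Common Pleas:
  (a) The plaintiff resides in Lorford. But the amount in controversy is 17,750 dollars, which meets the USD 5,000 floor, and the 'unless' clause therefore excuses the requirement. Condition met.
  (b) The amount in controversy is 17,750 dollars, within the USD 75,000 ceiling. Met.
  (c) The operative events occurred in Lorford — that alternative is enough. Satisfied.
  (d) No defendant resides in Lorford (they reside in Ashston, Holrow, Istport). Condition not met.
  (e) Edda Iyer resides in Lorford, so this disjunct is met. Satisfied.
  → The clause does not apply.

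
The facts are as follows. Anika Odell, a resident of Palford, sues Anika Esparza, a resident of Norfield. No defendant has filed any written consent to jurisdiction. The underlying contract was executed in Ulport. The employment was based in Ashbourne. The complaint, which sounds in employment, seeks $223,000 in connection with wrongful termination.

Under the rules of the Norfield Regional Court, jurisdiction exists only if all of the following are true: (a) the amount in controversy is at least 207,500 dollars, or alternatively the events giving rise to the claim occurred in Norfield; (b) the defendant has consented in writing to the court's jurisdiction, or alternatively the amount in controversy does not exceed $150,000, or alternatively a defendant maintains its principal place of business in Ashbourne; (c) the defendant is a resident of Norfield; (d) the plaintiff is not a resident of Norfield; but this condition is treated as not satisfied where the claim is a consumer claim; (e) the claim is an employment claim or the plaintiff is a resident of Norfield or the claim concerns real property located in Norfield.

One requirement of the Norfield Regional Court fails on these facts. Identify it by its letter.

The Norfield Regional Court:
  (a) The amount in controversy is 223,000 dollars, which meets the USD 207,500 floor, so one alternative holds. Condition met.
  (b) No such written consent has been filed; the amount in controversy is USD 223,000, above the USD 150,000 ceiling; no defendant is a corporation — no alternative holds. Not met.
  (c) The defendant resides in Norfield. Satisfied.
  (d) The plaintiff resides in Palford, which is not Norfield. The exception is not triggered, since the claim is an employment claim, not a consumer claim. Met.
  (e) The claim is an employment claim, which satisfies one of the alternatives. Met.
Only condition (b) fails.

(b)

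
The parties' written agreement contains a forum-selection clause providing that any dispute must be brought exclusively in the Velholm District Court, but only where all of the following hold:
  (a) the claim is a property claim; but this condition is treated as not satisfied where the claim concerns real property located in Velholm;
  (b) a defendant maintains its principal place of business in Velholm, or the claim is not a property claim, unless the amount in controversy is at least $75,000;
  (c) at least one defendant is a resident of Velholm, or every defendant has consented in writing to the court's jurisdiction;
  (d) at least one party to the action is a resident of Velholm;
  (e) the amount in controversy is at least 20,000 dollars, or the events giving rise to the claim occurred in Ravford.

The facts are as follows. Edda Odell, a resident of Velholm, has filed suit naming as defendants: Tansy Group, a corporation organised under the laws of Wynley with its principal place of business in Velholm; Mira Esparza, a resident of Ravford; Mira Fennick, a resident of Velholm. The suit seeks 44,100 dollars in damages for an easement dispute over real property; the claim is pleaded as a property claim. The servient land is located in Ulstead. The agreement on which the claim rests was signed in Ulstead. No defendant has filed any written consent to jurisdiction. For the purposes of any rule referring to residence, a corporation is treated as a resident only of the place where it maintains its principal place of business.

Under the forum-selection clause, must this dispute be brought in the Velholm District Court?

The Velholm District Court:
  (a) The claim is a property claim. The carve-out does not apply: the property lies in Ulstead, not Velholm. Condition met.
  (b) Tansy Group has its principal place of business in Velholm, so this disjunct is met. Satisfied.
  (c) Tansy Group resides in Velholm, so this disjunct is met. Satisfied.
  (d) Edda Odell resides in Velholm. Condition met.
  (e) The amount in controversy is 44,100 dollars, which meets the USD 20,000 floor, which satisfies one of the alternatives. Met.
  → Forum clause is triggered.

Yes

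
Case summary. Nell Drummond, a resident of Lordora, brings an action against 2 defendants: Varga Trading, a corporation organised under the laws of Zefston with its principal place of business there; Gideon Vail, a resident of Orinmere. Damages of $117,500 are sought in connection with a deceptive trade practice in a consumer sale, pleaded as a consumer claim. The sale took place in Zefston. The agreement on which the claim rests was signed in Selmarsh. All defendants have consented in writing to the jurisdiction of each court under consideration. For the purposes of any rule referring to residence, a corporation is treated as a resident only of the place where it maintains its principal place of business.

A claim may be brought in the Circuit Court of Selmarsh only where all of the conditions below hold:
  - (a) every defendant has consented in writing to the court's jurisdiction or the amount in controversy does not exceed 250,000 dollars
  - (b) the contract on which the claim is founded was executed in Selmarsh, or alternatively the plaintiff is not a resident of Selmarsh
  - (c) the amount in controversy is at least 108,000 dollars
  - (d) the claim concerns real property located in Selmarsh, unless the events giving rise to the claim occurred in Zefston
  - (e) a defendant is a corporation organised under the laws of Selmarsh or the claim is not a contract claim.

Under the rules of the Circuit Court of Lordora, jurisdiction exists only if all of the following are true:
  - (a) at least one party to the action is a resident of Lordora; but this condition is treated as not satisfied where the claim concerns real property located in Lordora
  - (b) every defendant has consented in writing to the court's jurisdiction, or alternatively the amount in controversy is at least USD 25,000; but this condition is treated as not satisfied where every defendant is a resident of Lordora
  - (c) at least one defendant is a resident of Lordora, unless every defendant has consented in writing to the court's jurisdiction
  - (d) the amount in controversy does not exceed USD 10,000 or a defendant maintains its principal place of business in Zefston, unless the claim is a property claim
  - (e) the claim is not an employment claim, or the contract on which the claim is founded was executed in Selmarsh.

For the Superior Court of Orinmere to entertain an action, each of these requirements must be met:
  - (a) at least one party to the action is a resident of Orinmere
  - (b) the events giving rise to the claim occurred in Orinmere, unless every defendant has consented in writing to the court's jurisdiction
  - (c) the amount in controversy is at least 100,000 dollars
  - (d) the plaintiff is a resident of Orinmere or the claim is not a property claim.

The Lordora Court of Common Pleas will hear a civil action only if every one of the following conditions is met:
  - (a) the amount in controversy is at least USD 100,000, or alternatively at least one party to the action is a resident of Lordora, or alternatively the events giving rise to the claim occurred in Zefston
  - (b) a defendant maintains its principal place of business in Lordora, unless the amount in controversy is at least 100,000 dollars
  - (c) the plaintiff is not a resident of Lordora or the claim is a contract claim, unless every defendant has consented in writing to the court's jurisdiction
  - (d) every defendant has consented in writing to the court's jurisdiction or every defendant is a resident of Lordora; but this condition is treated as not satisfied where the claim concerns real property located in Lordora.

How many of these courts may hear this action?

The Circuit Court of Selmarsh:
  (a) Every defendant has filed written consent, so this disjunct is met. Met.
  (b) The contract was executed in Selmarsh, which satisfies one of the alternatives. Satisfied.
  (c) The amount in controversy is 117,500 dollars, which meets the 108,000 dollars floor. Met.
  (d) The claim does not concern real property. But the operative events occurred in Zefston, and the 'unless' clause therefore excuses the requirement. Condition met.
  (e) The claim is a consumer claim, not a contract claim, so this disjunct is met. Condition met.
  → All conditions met; jurisdiction exists.
The Circuit Court of Lordora:
  (a) Nell Drummond resides in Lordora. The carve-out does not apply: the claim does not concern real property. Satisfied.
  (b) Every defendant has filed written consent — that alternative is enough. The carve-out does not apply: the defendants reside as follows — Varga Trading in Zefston, Gideon Vail in Orinmere — not all in Lordora. Satisfied.
  (c) No defendant resides in Lordora (they reside in Zefston, Orinmere). However, every defendant has filed written consent, so the 'unless' proviso supplies this condition. Condition met.
  (d) Varga Trading has its principal place of business in Zefston, so this disjunct is met. Satisfied.
  (e) The claim is a consumer claim, not an employment claim, so this disjunct is met. Met.
  → All conditions met; jurisdiction exists.
The Superior Court of Orinmere:
  (a) Gideon Vail resides in Orinmere. Satisfied.
  (b) The operative events occurred in Zefston, not Orinmere. But every defendant has filed written consent, and the 'unless' clause therefore excuses the requirement. Satisfied.
  (c) The amount in controversy is $117,500, which meets the 100,000 dollars floor. Met.
  (d) The claim is a consumer claim, not a property claim, which satisfies one of the alternatives. Condition met.
  → Jurisdiction lies.
The Lordora Court of Common Pleas:
  (a) The amount in controversy is $117,500, which meets the USD 100,000 floor, so one alternative holds. Condition met.
  (b) The corporate defendant(s) have their principal place of business in Zefston, not Lordora. However, the amount in controversy is 117,500 dollars, which meets the $100,000 floor, so the 'unless' proviso supplies this condition. Met.
  (c) The plaintiff resides in Lordora; the claim is a consumer claim, not a contract claim — no alternative holds. But every defendant has filed written consent, and the 'unless' clause therefore excuses the requirement. Condition met.
  (d) Every defendant has filed written consent — that alternative is enough. And the carve-out is inapplicable — the claim does not concern real property. Met.
  → Jurisdiction lies.
Courts with jurisdiction: the Circuit Court of Selmarsh, the Circuit Court of Lordora, the Superior Court of Orinmere, the Lordora Court of Common Pleas — 4 in total.

4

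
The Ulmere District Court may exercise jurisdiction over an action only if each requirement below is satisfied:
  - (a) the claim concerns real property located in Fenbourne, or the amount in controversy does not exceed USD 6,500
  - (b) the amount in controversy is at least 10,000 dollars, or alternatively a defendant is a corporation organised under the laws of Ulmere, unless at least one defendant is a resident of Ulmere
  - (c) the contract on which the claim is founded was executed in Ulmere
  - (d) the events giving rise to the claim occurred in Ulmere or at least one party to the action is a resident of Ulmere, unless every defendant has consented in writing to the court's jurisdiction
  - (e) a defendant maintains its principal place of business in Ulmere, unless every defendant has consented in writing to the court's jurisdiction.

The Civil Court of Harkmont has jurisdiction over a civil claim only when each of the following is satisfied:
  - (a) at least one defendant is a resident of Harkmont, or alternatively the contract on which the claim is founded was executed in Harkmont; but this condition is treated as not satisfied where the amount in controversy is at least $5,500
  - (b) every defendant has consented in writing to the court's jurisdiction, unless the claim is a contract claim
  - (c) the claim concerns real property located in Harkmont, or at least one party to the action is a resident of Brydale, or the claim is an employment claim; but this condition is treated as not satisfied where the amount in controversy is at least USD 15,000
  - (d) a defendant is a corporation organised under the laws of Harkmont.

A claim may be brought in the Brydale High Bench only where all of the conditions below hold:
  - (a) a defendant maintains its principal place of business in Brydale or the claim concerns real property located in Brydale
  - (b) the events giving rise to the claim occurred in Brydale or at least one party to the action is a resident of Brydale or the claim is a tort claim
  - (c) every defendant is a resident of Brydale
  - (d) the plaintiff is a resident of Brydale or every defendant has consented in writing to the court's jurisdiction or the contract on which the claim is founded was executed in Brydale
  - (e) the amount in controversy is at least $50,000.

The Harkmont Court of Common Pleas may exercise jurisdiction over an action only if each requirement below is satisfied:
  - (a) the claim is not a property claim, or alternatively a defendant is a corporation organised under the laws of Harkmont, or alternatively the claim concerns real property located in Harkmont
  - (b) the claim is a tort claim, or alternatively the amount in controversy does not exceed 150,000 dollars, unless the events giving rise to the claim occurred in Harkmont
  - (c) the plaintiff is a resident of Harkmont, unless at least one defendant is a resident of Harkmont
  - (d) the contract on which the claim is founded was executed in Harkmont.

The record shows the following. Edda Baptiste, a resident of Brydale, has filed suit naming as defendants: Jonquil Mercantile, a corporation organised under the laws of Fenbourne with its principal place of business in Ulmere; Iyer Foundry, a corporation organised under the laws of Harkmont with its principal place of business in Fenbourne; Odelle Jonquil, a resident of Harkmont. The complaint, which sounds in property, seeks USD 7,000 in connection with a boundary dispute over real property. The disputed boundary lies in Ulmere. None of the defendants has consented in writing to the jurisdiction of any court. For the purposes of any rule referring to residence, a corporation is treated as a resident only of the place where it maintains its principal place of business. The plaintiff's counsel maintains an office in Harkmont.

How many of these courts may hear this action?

0

The Ulmere District Court:
  (a) The property lies in Ulmere, not Fenbourne; the amount in controversy is $7,000, above the 6,500 dollars ceiling — none of the alternatives is met. Not met.
  (b) The amount in controversy is 7,000 dollars, below the USD 10,000 floor; the corporate defendant(s) are organised in Fenbourne, Harkmont, not Ulmere — every alternative fails. The proviso rescues it, though: Jonquil Mercantile resides in Ulmere. Satisfied.
  (c) No contract (and hence no place of execution) is alleged. Not satisfied.
  (d) The operative events occurred in Ulmere — that alternative is enough. Condition met.
  (e) Jonquil Mercantile has its principal place of business in Ulmere. Condition met.
  → Not every requirement is met — no jurisdiction.
The Civil Court of Harkmont:
  (a) Odelle Jonquil resides in Harkmont — that alternative is enough. However, the amount in controversy is $7,000, which meets the 5,500 dollars floor, which falls within the stated exception and so defeats the condition. Not met.
  (b) No such written consent has been filed. And the claim is a property claim, not a contract claim, so the proviso does not save it. Condition not met.
  (c) Edda Baptiste resides in Brydale, so one alternative holds. The exception is not triggered, since the amount in controversy is 7,000 dollars, below the $15,000 floor. Condition met.
  (d) Iyer Foundry is organised under the laws of Harkmont. Met.
  → Not every requirement is met — no jurisdiction.
The Brydale High Bench:
  (a) The corporate defendant(s) have their principal place of business in Fenbourne, Ulmere, not Brydale; the property lies in Ulmere, not Brydale — none of the alternatives is met. Fails.
  (b) Edda Baptiste resides in Brydale, which satisfies one of the alternatives. Met.
  (c) The defendants reside as follows — Jonquil Mercantile in Ulmere, Iyer Foundry in Fenbourne, Odelle Jonquil in Harkmont — not all in Brydale. Condition not met.
  (d) The plaintiff resides in Brydale, which satisfies one of the alternatives. Condition met.
  (e) The amount in controversy is 7,000 dollars, below the 50,000 dollars floor. Not satisfied.
  → The court lacks jurisdiction.
The Harkmont Court of Common Pleas:
  (a) Iyer Foundry is organised under the laws of Harkmont, so one alternative holds. Condition met.
  (b) The amount in controversy is $7,000, within the 150,000 dollars ceiling — that alternative is enough. Satisfied.
  (c) The plaintiff resides in Brydale, not Harkmont. However, Odelle Jonquil resides in Harkmont, so the 'unless' proviso supplies this condition. Met.
  (d) No contract (and hence no place of execution) is alleged. Not met.
  → At least one condition fails; no jurisdiction.
No court satisfies all of its conditions.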